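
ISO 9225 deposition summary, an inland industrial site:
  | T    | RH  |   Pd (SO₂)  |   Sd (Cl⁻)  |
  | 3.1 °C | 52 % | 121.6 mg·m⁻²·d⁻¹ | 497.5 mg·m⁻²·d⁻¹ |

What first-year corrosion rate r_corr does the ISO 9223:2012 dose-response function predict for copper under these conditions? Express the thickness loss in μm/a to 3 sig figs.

copper: temperature factor f = +0.126·(-6.9) = -0.8694
  Pd branch = 0.0053·Pd^0.26·e^(0.059·RH+f) = 0.1664 μm/a
  Cl⁻ term: 0.01025·497.5^0.27·exp(0.036·52+0.049·3.1) = 0.4148
  r_corr = 0.1664 + 0.4148 = 0.5812 μm/a

r_corr = 0.581 μm/a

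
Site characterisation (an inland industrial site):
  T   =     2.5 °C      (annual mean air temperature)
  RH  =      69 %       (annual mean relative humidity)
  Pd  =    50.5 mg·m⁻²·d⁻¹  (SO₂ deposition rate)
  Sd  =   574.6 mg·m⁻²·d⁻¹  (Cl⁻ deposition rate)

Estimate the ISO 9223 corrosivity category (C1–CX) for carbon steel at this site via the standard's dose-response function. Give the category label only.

carbon steel: temperature factor f = +0.150·(-7.5) = -1.1250
  SO₂ term: 1.77·50.5^0.52·exp(0.02·69-1.1250) = 17.56
  Sd branch = 0.102·Sd^0.62·e^(0.033·RH+0.04·T) = 56.46 μm/a
  sum: 17.56 + 56.46 → r_corr = 74.01 μm/a
74 μm/a falls in (50, 80] for carbon steel → category C4

C4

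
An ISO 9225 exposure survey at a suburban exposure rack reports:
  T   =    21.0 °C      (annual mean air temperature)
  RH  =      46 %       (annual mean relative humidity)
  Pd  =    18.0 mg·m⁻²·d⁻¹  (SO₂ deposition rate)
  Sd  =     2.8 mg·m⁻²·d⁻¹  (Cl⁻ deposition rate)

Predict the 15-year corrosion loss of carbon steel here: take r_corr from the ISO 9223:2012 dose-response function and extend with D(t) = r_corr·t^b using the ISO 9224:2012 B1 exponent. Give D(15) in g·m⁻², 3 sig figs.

carbon steel: T>10 °C ⇒ hinge -0.054·(21.0−10) = -0.5940
  Pd branch = 1.77·Pd^0.52·e^(0.02·RH+f) = 11.02 μm/a
  Cl⁻ term: 0.102·2.8^0.62·exp(0.033·46+0.04·21.0) = 2.041
  sum: 11.02 + 2.041 → r_corr = 13.06 μm/a
Power-law: D(15) = r_corr · 15^0.523
  D(15) = 13.06 × 15^0.523 = 13.06 × 4.122 = 53.85 μm
  Mass loss = 53.85 μm × 7.85 g/cm³ = 422.7 g·m⁻²

D(15) = 423 g·m⁻²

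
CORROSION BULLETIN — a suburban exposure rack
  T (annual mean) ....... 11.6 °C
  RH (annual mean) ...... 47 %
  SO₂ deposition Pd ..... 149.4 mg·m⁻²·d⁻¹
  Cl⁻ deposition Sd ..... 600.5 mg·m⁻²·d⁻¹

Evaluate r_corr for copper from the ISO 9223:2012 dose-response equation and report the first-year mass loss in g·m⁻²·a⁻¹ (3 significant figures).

copper: T>10 °C ⇒ hinge -0.080·(11.6−10) = -0.1280
  sulphur-dioxide contribution → 0.2744 μm/a
  chloride contribution → 0.5528 μm/a
  total first-year rate 0.8272 μm/a
Convert to mass loss: 0.8272 μm/a × 8.96 g/cm³ = 7.412 g·m⁻²·a⁻¹

r_corr = 7.41 g·m⁻²·a⁻¹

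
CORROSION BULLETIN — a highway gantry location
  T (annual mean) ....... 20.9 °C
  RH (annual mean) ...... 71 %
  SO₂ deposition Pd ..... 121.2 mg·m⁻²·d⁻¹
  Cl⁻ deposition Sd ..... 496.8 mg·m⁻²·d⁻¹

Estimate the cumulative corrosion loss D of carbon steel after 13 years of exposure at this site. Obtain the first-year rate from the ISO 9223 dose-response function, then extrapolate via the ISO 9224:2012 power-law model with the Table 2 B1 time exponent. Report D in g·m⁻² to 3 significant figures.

D(13) = 4.93e+03 g·m⁻²

carbon steel: temperature factor f = -0.054·(10.9) = -0.5886
  Pd branch = 1.77·Pd^0.52·e^(0.02·RH+f) = 49.26 μm/a
  Sd branch = 0.102·Sd^0.62·e^(0.033·RH+0.04·T) = 115 μm/a
  sum: 49.26 + 115 → r_corr = 164.3 μm/a
Power-law: D(13) = r_corr · 13^0.523
  D(13) = 164.3 × 13^0.523 = 164.3 × 3.825 = 628.4 μm
  Mass loss = 628.4 μm × 7.85 g/cm³ = 4933 g·m⁻²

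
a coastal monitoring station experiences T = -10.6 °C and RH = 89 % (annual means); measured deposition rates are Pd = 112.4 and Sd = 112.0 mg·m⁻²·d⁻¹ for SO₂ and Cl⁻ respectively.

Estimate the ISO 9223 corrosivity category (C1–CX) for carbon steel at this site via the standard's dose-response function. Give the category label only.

carbon steel: temperature factor f = +0.150·(-20.6) = -3.0900
  Pd branch = 1.77·Pd^0.52·e^(0.02·RH+f) = 5.565 μm/a
  Sd branch = 0.102·Sd^0.62·e^(0.033·RH+0.04·T) = 23.47 μm/a
  sum: 5.565 + 23.47 → r_corr = 29.03 μm/a
29 μm/a falls in (25, 50] for carbon steel → category C3

C3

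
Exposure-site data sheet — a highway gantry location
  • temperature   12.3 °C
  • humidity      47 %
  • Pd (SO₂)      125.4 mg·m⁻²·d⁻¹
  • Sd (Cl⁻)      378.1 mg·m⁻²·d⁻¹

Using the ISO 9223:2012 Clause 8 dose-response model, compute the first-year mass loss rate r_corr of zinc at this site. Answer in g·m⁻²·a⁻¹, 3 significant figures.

zinc: T>10 °C ⇒ hinge -0.071·(12.3−10) = -0.1633
  SO₂ term: 0.0129·125.4^0.44·exp(0.046·47-0.1633) = 0.7977
  Cl⁻ term: 0.0175·378.1^0.57·exp(0.008·47+0.085·12.3) = 2.136
  sum: 0.7977 + 2.136 → r_corr = 2.934 μm/a
Convert to mass loss: 2.934 μm/a × 7.14 g/cm³ = 20.95 g·m⁻²·a⁻¹

r_corr = 20.9 g·m⁻²·a⁻¹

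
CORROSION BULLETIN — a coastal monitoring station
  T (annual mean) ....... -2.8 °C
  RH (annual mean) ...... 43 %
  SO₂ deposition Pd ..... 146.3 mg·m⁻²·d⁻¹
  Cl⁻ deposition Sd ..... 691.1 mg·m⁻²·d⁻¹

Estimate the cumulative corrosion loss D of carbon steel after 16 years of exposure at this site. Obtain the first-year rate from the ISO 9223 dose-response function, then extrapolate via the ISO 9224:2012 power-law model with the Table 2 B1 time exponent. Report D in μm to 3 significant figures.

carbon steel: f(T) = +0.150·(T−10) [T≤10 °C] = -1.9200
  sulphur-dioxide contribution → 8.195 μm/a
  chloride contribution → 21.71 μm/a
  total first-year rate 29.91 μm/a
ISO 9224: D(t) = r_corr · t^b with b = 0.523 (carbon steel, B1)
  D(16) = 29.91 × 16^0.523 = 29.91 × 4.263 = 127.5 μm

D(16) = 128 μm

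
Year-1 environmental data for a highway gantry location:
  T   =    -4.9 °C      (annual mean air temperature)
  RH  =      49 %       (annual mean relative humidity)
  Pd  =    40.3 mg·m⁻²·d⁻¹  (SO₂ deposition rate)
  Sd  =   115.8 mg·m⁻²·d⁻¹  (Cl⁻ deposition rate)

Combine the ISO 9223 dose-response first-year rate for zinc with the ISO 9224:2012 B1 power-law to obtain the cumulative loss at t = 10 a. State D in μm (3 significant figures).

zinc: f(T) = +0.038·(T−10) [T≤10 °C] = -0.5662
  SO₂ term: 0.0129·40.3^0.44·exp(0.046·49-0.5662) = 0.3548
  Cl⁻ term: 0.0175·115.8^0.57·exp(0.008·49+0.085·-4.9) = 0.2563
  r_corr = 0.3548 + 0.2563 = 0.611 μm/a
Long-term exponent b (ISO 9224 Table 2, B1) = 0.813
  D(10) = 0.611 × 10^0.813 = 0.611 × 6.501 = 3.972 μm

D(10) = 3.97 μm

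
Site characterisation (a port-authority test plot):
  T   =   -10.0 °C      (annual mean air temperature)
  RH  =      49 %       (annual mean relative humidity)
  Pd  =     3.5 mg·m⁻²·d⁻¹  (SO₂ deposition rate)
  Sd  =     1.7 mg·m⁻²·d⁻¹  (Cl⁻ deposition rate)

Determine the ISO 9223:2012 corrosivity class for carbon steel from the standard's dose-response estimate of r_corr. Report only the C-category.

C1

carbon steel: f(T) = +0.150·(T−10) [T≤10 °C] = -3.0000
  SO₂ term: 1.77·3.5^0.52·exp(0.02·49-3.0000) = 0.4504
  Cl⁻ term: 0.102·1.7^0.62·exp(0.033·49+0.04·-10.0) = 0.4786
  r_corr = 0.4504 + 0.4786 = 0.9291 μm/a
Category bounds: 0…1.3 μm/a bracket r_corr ⇒ C1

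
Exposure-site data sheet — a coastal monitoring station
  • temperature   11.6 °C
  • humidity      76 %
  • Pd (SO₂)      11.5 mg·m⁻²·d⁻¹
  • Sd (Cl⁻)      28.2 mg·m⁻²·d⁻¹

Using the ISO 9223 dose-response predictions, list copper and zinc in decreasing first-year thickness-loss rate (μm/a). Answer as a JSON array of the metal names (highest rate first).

copper: temperature factor f = -0.080·(1.6) = -0.1280
  Pd branch = 0.0053·Pd^0.26·e^(0.059·RH+f) = 0.7796 μm/a
  Sd branch = 0.01025·Sd^0.27·e^(0.036·RH+0.049·T) = 0.6877 μm/a
  r_corr = 0.7796 + 0.6877 = 1.467 μm/a
zinc: f(T) = -0.071·(T−10) [T>10 °C] = -0.1136
  SO₂ term: 0.0129·11.5^0.44·exp(0.046·76-0.1136) = 1.112
  Sd branch = 0.0175·Sd^0.57·e^(0.008·RH+0.085·T) = 0.578 μm/a
  r_corr = 1.112 + 0.578 = 1.69 μm/a
Ordering by μm/a: zinc (1.69) > copper (1.47)

["zinc", "copper"]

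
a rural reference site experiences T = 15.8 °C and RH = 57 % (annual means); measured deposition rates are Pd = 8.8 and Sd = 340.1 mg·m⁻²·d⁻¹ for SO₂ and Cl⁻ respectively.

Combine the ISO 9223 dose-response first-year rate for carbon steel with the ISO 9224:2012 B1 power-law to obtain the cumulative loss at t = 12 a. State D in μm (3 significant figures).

carbon steel: T>10 °C ⇒ hinge -0.054·(15.8−10) = -0.3132
  SO₂ term: 1.77·8.8^0.52·exp(0.02·57-0.3132) = 12.54
  Sd branch = 0.102·Sd^0.62·e^(0.033·RH+0.04·T) = 46.73 μm/a
  sum: 12.54 + 46.73 → r_corr = 59.26 μm/a
ISO 9224: D(t) = r_corr · t^b with b = 0.523 (carbon steel, B1)
  D(12) = 59.26 × 12^0.523 = 59.26 × 3.668 = 217.4 μm

D(12) = 217 μm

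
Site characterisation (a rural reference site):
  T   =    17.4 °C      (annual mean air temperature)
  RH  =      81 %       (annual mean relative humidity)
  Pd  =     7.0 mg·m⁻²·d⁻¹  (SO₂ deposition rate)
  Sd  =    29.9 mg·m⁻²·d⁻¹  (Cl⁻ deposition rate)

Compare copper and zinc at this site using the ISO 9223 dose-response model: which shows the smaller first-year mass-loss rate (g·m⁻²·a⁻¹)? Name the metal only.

zinc

copper: T>10 °C ⇒ hinge -0.080·(17.4−10) = -0.5920
  SO₂ term: 0.0053·7.0^0.26·exp(0.059·81-0.5920) = 0.5786
  Cl⁻ term: 0.01025·29.9^0.27·exp(0.036·81+0.049·17.4) = 1.111
  r_corr = 0.5786 + 1.111 = 1.69 μm/a
  mass loss = 1.69 μm/a × 8.96 g/cm³ = 15.14 g·m⁻²·a⁻¹
zinc: temperature factor f = -0.071·(7.4) = -0.5254
  SO₂ term: 0.0129·7.0^0.44·exp(0.046·81-0.5254) = 0.7455
  Cl⁻ term: 0.0175·29.9^0.57·exp(0.008·81+0.085·17.4) = 1.018
  r_corr = 0.7455 + 1.018 = 1.764 μm/a
  mass loss = 1.764 μm/a × 7.14 g/cm³ = 12.59 g·m⁻²·a⁻¹
Ordering by g·m⁻²·a⁻¹: copper (15.1) > zinc (12.6)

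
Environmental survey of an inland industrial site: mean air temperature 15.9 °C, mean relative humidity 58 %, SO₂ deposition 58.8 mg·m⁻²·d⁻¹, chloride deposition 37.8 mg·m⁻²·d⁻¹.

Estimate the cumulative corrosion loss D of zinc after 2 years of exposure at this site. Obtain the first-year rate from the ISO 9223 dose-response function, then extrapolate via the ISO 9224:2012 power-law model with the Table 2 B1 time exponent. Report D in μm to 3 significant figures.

D(2) = 2.79 μm

zinc: temperature factor f = -0.071·(5.9) = -0.4189
  SO₂ term: 0.0129·58.8^0.44·exp(0.046·58-0.4189) = 0.7343
  Cl⁻ term: 0.0175·37.8^0.57·exp(0.008·58+0.085·15.9) = 0.8525
  r_corr = 0.7343 + 0.8525 = 1.587 μm/a
Power-law: D(2) = r_corr · 2^0.813
  D(2) = 1.587 × 2^0.813 = 1.587 × 1.757 = 2.788 μm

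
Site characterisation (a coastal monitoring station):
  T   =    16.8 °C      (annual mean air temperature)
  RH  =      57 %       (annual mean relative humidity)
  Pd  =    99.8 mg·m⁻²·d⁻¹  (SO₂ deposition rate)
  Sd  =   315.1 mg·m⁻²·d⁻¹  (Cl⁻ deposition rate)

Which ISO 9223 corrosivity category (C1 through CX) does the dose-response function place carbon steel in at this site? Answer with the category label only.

carbon steel: T>10 °C ⇒ hinge -0.054·(16.8−10) = -0.3672
  Pd branch = 1.77·Pd^0.52·e^(0.02·RH+f) = 41.99 μm/a
  Sd branch = 0.102·Sd^0.62·e^(0.033·RH+0.04·T) = 46.39 μm/a
  r_corr = 41.99 + 46.39 = 88.38 μm/a
ISO 9223 Table 2 (carbon steel): 80 < 88.4 ≤ 200 μm/a ⇒ C5

C5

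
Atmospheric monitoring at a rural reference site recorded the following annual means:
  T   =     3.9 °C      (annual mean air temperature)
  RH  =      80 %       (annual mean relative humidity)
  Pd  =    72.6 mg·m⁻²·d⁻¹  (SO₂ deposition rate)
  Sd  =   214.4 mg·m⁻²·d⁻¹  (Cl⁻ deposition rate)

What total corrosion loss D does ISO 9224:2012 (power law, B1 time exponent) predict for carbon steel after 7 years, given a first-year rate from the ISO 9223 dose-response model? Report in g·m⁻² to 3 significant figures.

D(7) = 1.72e+03 g·m⁻²

carbon steel: f(T) = +0.150·(T−10) [T≤10 °C] = -0.9150
  sulphur-dioxide contribution → 32.6 μm/a
  chloride contribution → 46.59 μm/a
  total first-year rate 79.18 μm/a
ISO 9224: D(t) = r_corr · t^b with b = 0.523 (carbon steel, B1)
  D(7) = 79.18 × 7^0.523 = 79.18 × 2.767 = 219.1 μm
  Mass loss = 219.1 μm × 7.85 g/cm³ = 1720 g·m⁻²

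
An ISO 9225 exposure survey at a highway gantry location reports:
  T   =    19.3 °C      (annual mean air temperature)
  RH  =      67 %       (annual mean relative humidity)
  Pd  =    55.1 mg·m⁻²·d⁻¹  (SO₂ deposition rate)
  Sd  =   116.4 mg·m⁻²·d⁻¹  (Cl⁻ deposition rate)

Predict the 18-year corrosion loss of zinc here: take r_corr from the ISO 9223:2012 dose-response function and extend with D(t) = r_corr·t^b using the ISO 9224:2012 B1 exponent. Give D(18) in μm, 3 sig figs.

zinc: temperature factor f = -0.071·(9.3) = -0.6603
  Pd branch = 0.0129·Pd^0.44·e^(0.046·RH+f) = 0.8481 μm/a
  Sd branch = 0.0175·Sd^0.57·e^(0.008·RH+0.085·T) = 2.322 μm/a
  r_corr = 0.8481 + 2.322 = 3.17 μm/a
Long-term exponent b (ISO 9224 Table 2, B1) = 0.813
  D(18) = 3.17 × 18^0.813 = 3.17 × 10.48 = 33.24 μm

D(18) = 33.2 μm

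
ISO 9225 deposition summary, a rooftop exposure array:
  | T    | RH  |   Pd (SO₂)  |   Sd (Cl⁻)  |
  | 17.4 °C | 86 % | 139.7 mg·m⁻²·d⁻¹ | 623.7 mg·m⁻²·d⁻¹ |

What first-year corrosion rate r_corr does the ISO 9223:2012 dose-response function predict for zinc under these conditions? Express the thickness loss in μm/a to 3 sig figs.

r_corr = 9.49 μm/a

zinc: T>10 °C ⇒ hinge -0.071·(17.4−10) = -0.5254
  Pd branch = 0.0129·Pd^0.44·e^(0.046·RH+f) = 3.502 μm/a
  Cl⁻ term: 0.0175·623.7^0.57·exp(0.008·86+0.085·17.4) = 5.988
  r_corr = 3.502 + 5.988 = 9.491 μm/a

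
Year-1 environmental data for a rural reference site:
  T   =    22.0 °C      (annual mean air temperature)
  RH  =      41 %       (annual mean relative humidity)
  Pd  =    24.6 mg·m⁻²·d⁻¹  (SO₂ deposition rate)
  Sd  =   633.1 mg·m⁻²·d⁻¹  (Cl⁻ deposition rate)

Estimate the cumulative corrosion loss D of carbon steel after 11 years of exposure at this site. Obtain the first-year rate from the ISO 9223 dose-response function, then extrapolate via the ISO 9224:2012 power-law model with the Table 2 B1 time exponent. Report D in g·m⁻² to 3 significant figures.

D(11) = 1.73e+03 g·m⁻²

carbon steel: f(T) = -0.054·(T−10) [T>10 °C] = -0.6480
  SO₂ term: 1.77·24.6^0.52·exp(0.02·41-0.6480) = 11.12
  Cl⁻ term: 0.102·633.1^0.62·exp(0.033·41+0.04·22.0) = 51.91
  r_corr = 11.12 + 51.91 = 63.03 μm/a
Power-law: D(11) = r_corr · 11^0.523
  D(11) = 63.03 × 11^0.523 = 63.03 × 3.505 = 220.9 μm
  Mass loss = 220.9 μm × 7.85 g/cm³ = 1734 g·m⁻²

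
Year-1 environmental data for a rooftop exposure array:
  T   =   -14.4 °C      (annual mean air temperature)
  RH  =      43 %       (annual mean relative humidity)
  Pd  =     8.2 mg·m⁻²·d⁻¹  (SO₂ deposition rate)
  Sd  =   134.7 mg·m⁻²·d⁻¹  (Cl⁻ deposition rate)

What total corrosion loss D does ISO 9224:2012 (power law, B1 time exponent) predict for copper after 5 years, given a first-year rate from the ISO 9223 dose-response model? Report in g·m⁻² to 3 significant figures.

copper: temperature factor f = +0.126·(-24.4) = -3.0744
  Pd branch = 0.0053·Pd^0.26·e^(0.059·RH+f) = 0.005352 μm/a
  Sd branch = 0.01025·Sd^0.27·e^(0.036·RH+0.049·T) = 0.08943 μm/a
  sum: 0.005352 + 0.08943 → r_corr = 0.09479 μm/a
ISO 9224: D(t) = r_corr · t^b with b = 0.667 (copper, B1)
  D(5) = 0.09479 × 5^0.667 = 0.09479 × 2.926 = 0.2773 μm
  Mass loss = 0.2773 μm × 8.96 g/cm³ = 2.485 g·m⁻²

D(5) = 2.48 g·m⁻²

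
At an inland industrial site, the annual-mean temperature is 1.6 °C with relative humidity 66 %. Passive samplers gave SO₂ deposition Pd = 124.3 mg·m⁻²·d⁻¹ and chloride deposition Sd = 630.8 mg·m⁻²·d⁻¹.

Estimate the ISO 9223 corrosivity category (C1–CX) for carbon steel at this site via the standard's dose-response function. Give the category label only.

C4

carbon steel: temperature factor f = +0.150·(-8.4) = -1.2600
  sulphur-dioxide contribution → 23.08 μm/a
  chloride contribution → 52.27 μm/a
  total first-year rate 75.34 μm/a
75.3 μm/a falls in (50, 80] for carbon steel → category C4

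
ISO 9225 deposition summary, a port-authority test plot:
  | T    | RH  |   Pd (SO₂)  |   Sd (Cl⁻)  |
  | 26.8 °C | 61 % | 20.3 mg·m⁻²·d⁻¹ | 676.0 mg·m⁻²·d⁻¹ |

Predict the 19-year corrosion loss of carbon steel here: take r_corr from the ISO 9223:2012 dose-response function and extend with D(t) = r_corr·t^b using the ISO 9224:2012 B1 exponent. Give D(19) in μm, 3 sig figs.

carbon steel: T>10 °C ⇒ hinge -0.054·(26.8−10) = -0.9072
  Pd branch = 1.77·Pd^0.52·e^(0.02·RH+f) = 11.58 μm/a
  Cl⁻ term: 0.102·676.0^0.62·exp(0.033·61+0.04·26.8) = 126.8
  sum: 11.58 + 126.8 → r_corr = 138.3 μm/a
ISO 9224: D(t) = r_corr · t^b with b = 0.523 (carbon steel, B1)
  D(19) = 138.3 × 19^0.523 = 138.3 × 4.664 = 645.2 μm

D(19) = 645 μm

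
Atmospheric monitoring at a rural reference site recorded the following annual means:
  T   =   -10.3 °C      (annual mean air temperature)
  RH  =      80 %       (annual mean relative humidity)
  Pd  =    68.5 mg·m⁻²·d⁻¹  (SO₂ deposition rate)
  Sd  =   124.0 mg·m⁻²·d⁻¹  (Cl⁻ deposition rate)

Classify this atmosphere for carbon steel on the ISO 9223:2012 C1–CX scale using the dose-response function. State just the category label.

C2

carbon steel: temperature factor f = +0.150·(-20.3) = -3.0450
  Pd branch = 1.77·Pd^0.52·e^(0.02·RH+f) = 3.758 μm/a
  Sd branch = 0.102·Sd^0.62·e^(0.033·RH+0.04·T) = 18.8 μm/a
  sum: 3.758 + 18.8 → r_corr = 22.56 μm/a
ISO 9223 Table 2 (carbon steel): 1.3 < 22.6 ≤ 25 μm/a ⇒ C2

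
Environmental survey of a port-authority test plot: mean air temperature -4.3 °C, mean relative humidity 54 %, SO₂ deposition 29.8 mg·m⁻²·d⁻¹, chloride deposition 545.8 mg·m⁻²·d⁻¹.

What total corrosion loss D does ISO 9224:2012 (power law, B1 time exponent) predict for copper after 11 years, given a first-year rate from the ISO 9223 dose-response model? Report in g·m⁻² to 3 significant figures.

D(11) = 16.4 g·m⁻²

copper: f(T) = +0.126·(T−10) [T≤10 °C] = -1.8018
  Pd branch = 0.0053·Pd^0.26·e^(0.059·RH+f) = 0.05114 μm/a
  Cl⁻ term: 0.01025·545.8^0.27·exp(0.036·54+0.049·-4.3) = 0.318
  r_corr = 0.05114 + 0.318 = 0.3692 μm/a
Power-law: D(11) = r_corr · 11^0.667
  D(11) = 0.3692 × 11^0.667 = 0.3692 × 4.95 = 1.827 μm
  Mass loss = 1.827 μm × 8.96 g/cm³ = 16.37 g·m⁻²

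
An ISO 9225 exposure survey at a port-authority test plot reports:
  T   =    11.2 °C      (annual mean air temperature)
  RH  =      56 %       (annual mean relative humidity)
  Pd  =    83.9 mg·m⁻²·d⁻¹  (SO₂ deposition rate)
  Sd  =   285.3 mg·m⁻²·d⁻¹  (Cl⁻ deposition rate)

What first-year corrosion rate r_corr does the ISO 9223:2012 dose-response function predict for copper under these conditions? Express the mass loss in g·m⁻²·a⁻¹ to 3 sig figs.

copper: T>10 °C ⇒ hinge -0.080·(11.2−10) = -0.0960
  Pd branch = 0.0053·Pd^0.26·e^(0.059·RH+f) = 0.4146 μm/a
  Cl⁻ term: 0.01025·285.3^0.27·exp(0.036·56+0.049·11.2) = 0.6131
  sum: 0.4146 + 0.6131 → r_corr = 1.028 μm/a
Convert to mass loss: 1.028 μm/a × 8.96 g/cm³ = 9.209 g·m⁻²·a⁻¹

r_corr = 9.21 g·m⁻²·a⁻¹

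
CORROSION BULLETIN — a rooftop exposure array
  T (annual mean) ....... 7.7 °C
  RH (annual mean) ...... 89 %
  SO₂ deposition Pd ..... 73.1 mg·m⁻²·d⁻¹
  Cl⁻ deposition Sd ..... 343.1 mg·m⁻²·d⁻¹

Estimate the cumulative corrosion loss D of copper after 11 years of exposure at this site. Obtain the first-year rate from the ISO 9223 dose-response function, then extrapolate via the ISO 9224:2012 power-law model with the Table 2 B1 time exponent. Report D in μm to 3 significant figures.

copper: temperature factor f = +0.126·(-2.3) = -0.2898
  sulphur-dioxide contribution → 2.309 μm/a
  chloride contribution → 1.781 μm/a
  total first-year rate 4.09 μm/a
ISO 9224: D(t) = r_corr · t^b with b = 0.667 (copper, B1)
  D(11) = 4.09 × 11^0.667 = 4.09 × 4.95 = 20.25 μm

D(11) = 20.2 μm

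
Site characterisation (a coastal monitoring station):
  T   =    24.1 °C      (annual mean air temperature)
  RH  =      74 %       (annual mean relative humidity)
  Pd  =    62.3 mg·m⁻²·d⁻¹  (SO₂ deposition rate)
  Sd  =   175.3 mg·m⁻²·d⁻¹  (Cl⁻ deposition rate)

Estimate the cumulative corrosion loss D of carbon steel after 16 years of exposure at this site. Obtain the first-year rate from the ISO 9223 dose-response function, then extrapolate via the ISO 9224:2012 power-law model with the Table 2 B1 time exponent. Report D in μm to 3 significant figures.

carbon steel: temperature factor f = -0.054·(14.1) = -0.7614
  Pd branch = 1.77·Pd^0.52·e^(0.02·RH+f) = 31.13 μm/a
  Sd branch = 0.102·Sd^0.62·e^(0.033·RH+0.04·T) = 75.67 μm/a
  r_corr = 31.13 + 75.67 = 106.8 μm/a
ISO 9224: D(t) = r_corr · t^b with b = 0.523 (carbon steel, B1)
  D(16) = 106.8 × 16^0.523 = 106.8 × 4.263 = 455.4 μm

D(16) = 455 μm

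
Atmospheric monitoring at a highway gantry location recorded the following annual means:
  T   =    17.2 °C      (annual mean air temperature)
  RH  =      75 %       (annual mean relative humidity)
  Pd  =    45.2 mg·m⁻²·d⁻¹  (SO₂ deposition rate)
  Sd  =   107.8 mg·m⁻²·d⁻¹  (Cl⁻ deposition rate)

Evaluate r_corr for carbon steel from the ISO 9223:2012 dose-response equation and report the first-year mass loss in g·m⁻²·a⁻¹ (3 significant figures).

r_corr = 651 g·m⁻²·a⁻¹

carbon steel: f(T) = -0.054·(T−10) [T>10 °C] = -0.3888
  Pd branch = 1.77·Pd^0.52·e^(0.02·RH+f) = 39.02 μm/a
  Cl⁻ term: 0.102·107.8^0.62·exp(0.033·75+0.04·17.2) = 43.9
  sum: 39.02 + 43.9 → r_corr = 82.92 μm/a
Convert to mass loss: 82.92 μm/a × 7.85 g/cm³ = 650.9 g·m⁻²·a⁻¹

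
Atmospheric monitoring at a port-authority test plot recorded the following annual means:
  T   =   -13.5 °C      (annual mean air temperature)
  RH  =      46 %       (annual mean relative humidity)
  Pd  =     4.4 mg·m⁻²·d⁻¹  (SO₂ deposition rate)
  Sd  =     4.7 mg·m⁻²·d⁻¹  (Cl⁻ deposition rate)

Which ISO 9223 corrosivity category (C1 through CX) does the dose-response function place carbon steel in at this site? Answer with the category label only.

carbon steel: temperature factor f = +0.150·(-23.5) = -3.5250
  sulphur-dioxide contribution → 0.2826 μm/a
  chloride contribution → 0.708 μm/a
  ⇒ r_corr(carbon steel) = 0.9907 μm/a
0.991 μm/a falls in (0, 1.3] for carbon steel → category C1

C1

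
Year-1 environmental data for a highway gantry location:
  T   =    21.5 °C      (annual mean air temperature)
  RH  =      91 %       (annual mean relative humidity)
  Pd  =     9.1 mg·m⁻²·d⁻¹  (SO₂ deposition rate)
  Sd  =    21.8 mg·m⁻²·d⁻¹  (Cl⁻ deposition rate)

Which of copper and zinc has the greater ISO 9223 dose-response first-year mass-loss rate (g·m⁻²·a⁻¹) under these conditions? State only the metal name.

copper: T>10 °C ⇒ hinge -0.080·(21.5−10) = -0.9200
  sulphur-dioxide contribution → 0.805 μm/a
  chloride contribution → 1.788 μm/a
  ⇒ r_corr(copper) = 2.593 μm/a
  mass loss = 2.593 μm/a × 8.96 g/cm³ = 23.23 g·m⁻²·a⁻¹
zinc: temperature factor f = -0.071·(11.5) = -0.8165
  sulphur-dioxide contribution → 0.9907 μm/a
  chloride contribution → 1.306 μm/a
  total first-year rate 2.296 μm/a
  mass loss = 2.296 μm/a × 7.14 g/cm³ = 16.4 g·m⁻²·a⁻¹
Ordering by g·m⁻²·a⁻¹: copper (23.2) > zinc (16.4)

copper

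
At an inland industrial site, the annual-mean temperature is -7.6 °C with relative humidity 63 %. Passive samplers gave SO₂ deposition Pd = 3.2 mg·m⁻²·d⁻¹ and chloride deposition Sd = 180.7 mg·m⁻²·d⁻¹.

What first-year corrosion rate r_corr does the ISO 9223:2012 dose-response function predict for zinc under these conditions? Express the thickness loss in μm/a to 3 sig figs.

zinc: temperature factor f = +0.038·(-17.6) = -0.6688
  sulphur-dioxide contribution → 0.2 μm/a
  chloride contribution → 0.2937 μm/a
  ⇒ r_corr(zinc) = 0.4936 μm/a

r_corr = 0.494 μm/a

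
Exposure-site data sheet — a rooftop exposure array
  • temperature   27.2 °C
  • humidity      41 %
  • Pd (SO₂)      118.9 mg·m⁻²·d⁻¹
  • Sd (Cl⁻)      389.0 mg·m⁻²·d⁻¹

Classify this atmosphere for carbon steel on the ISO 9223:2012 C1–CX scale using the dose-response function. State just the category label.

C4

carbon steel: f(T) = -0.054·(T−10) [T>10 °C] = -0.9288
  Pd branch = 1.77·Pd^0.52·e^(0.02·RH+f) = 19.05 μm/a
  Sd branch = 0.102·Sd^0.62·e^(0.033·RH+0.04·T) = 47.26 μm/a
  sum: 19.05 + 47.26 → r_corr = 66.31 μm/a
Category bounds: 50…80 μm/a bracket r_corr ⇒ C4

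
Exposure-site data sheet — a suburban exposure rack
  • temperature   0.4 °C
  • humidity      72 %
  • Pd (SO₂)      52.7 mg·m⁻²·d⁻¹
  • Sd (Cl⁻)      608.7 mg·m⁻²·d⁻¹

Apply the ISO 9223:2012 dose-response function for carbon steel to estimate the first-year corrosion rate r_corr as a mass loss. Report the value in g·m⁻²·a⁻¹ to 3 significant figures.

r_corr = 575 g·m⁻²·a⁻¹

carbon steel: f(T) = +0.150·(T−10) [T≤10 °C] = -1.4400
  SO₂ term: 1.77·52.7^0.52·exp(0.02·72-1.4400) = 13.91
  Cl⁻ term: 0.102·608.7^0.62·exp(0.033·72+0.04·0.4) = 59.4
  sum: 13.91 + 59.4 → r_corr = 73.31 μm/a
Convert to mass loss: 73.31 μm/a × 7.85 g/cm³ = 575.5 g·m⁻²·a⁻¹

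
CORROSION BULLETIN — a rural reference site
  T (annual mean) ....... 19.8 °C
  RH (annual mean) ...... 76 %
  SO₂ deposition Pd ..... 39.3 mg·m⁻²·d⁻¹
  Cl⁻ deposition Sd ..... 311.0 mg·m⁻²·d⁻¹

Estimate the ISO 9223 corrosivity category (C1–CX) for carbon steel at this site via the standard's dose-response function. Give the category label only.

carbon steel: temperature factor f = -0.054·(9.8) = -0.5292
  Pd branch = 1.77·Pd^0.52·e^(0.02·RH+f) = 32.16 μm/a
  Sd branch = 0.102·Sd^0.62·e^(0.033·RH+0.04·T) = 97.11 μm/a
  sum: 32.16 + 97.11 → r_corr = 129.3 μm/a
ISO 9223 Table 2 (carbon steel): 80 < 129 ≤ 200 μm/a ⇒ C5

C5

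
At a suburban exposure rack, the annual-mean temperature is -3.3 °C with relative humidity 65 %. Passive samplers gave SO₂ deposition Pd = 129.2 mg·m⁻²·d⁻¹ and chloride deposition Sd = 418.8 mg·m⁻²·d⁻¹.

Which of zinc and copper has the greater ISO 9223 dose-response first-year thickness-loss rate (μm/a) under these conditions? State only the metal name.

zinc

zinc: f(T) = +0.038·(T−10) [T≤10 °C] = -0.5054
  sulphur-dioxide contribution → 1.314 μm/a
  chloride contribution → 0.6944 μm/a
  ⇒ r_corr(zinc) = 2.008 μm/a
copper: T≤10 °C ⇒ hinge +0.126·(-3.3−10) = -1.6758
  sulphur-dioxide contribution → 0.1625 μm/a
  chloride contribution → 0.4621 μm/a
  total first-year rate 0.6246 μm/a
Ordering by μm/a: zinc (2.01) > copper (0.625)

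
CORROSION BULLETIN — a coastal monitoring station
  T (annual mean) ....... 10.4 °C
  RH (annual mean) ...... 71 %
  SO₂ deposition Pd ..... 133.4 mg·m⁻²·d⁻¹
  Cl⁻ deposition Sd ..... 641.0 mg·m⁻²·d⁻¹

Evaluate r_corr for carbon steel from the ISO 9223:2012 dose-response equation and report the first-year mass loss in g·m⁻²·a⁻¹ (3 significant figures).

carbon steel: f(T) = -0.054·(T−10) [T>10 °C] = -0.0216
  Pd branch = 1.77·Pd^0.52·e^(0.02·RH+f) = 91.28 μm/a
  Cl⁻ term: 0.102·641.0^0.62·exp(0.033·71+0.04·10.4) = 88.53
  sum: 91.28 + 88.53 → r_corr = 179.8 μm/a
Convert to mass loss: 179.8 μm/a × 7.85 g/cm³ = 1411 g·m⁻²·a⁻¹

r_corr = 1.41e+03 g·m⁻²·a⁻¹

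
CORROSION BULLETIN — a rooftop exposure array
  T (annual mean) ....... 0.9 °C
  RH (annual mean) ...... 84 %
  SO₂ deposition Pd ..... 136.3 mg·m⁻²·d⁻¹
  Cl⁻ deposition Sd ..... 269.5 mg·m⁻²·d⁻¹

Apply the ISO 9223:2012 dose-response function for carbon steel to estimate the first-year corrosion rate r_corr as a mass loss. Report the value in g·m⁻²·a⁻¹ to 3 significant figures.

r_corr = 672 g·m⁻²·a⁻¹

carbon steel: f(T) = +0.150·(T−10) [T≤10 °C] = -1.3650
  Pd branch = 1.77·Pd^0.52·e^(0.02·RH+f) = 31.24 μm/a
  Sd branch = 0.102·Sd^0.62·e^(0.033·RH+0.04·T) = 54.33 μm/a
  sum: 31.24 + 54.33 → r_corr = 85.57 μm/a
Convert to mass loss: 85.57 μm/a × 7.85 g/cm³ = 671.7 g·m⁻²·a⁻¹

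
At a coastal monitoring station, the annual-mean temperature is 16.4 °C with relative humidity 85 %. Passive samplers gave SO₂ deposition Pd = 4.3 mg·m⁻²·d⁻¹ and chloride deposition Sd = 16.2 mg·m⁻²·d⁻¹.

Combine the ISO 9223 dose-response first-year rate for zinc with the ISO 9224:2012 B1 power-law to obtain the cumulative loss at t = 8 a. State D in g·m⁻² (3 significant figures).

zinc: T>10 °C ⇒ hinge -0.071·(16.4−10) = -0.4544
  SO₂ term: 0.0129·4.3^0.44·exp(0.046·85-0.4544) = 0.7764
  Cl⁻ term: 0.0175·16.2^0.57·exp(0.008·85+0.085·16.4) = 0.6811
  r_corr = 0.7764 + 0.6811 = 1.457 μm/a
Power-law: D(8) = r_corr · 8^0.813
  D(8) = 1.457 × 8^0.813 = 1.457 × 5.423 = 7.903 μm
  Mass loss = 7.903 μm × 7.14 g/cm³ = 56.43 g·m⁻²

D(8) = 56.4 g·m⁻²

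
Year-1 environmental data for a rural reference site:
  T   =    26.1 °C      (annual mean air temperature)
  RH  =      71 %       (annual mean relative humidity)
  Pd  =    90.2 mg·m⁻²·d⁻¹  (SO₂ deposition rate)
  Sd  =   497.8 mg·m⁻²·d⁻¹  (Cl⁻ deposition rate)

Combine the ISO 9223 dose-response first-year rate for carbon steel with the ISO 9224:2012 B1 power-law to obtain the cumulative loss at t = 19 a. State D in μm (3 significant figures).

D(19) = 810 μm

carbon steel: temperature factor f = -0.054·(16.1) = -0.8694
  SO₂ term: 1.77·90.2^0.52·exp(0.02·71-0.8694) = 31.9
  Cl⁻ term: 0.102·497.8^0.62·exp(0.033·71+0.04·26.1) = 141.8
  r_corr = 31.9 + 141.8 = 173.7 μm/a
ISO 9224: D(t) = r_corr · t^b with b = 0.523 (carbon steel, B1)
  D(19) = 173.7 × 19^0.523 = 173.7 × 4.664 = 810.3 μm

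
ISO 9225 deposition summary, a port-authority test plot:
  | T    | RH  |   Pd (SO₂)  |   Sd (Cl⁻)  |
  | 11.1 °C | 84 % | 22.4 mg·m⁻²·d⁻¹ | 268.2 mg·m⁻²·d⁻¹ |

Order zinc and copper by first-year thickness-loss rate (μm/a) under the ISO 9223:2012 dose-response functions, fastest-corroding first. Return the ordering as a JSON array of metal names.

["zinc", "copper"]

zinc: temperature factor f = -0.071·(1.1) = -0.0781
  SO₂ term: 0.0129·22.4^0.44·exp(0.046·84-0.0781) = 2.233
  Sd branch = 0.0175·Sd^0.57·e^(0.008·RH+0.085·T) = 2.132 μm/a
  sum: 2.233 + 2.132 → r_corr = 4.365 μm/a
copper: temperature factor f = -0.080·(1.1) = -0.0880
  Pd branch = 0.0053·Pd^0.26·e^(0.059·RH+f) = 1.547 μm/a
  Cl⁻ term: 0.01025·268.2^0.27·exp(0.036·84+0.049·11.1) = 1.644
  sum: 1.547 + 1.644 → r_corr = 3.191 μm/a
Ordering by μm/a: zinc (4.37) > copper (3.19)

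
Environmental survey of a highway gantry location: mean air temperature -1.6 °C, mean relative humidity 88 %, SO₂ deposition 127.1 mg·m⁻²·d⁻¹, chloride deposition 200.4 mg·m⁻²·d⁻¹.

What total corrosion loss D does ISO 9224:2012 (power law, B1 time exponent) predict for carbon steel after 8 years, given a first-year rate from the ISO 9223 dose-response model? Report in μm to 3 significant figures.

D(8) = 205 μm

carbon steel: T≤10 °C ⇒ hinge +0.150·(-1.6−10) = -1.7400
  Pd branch = 1.77·Pd^0.52·e^(0.02·RH+f) = 22.43 μm/a
  Cl⁻ term: 0.102·200.4^0.62·exp(0.033·88+0.04·-1.6) = 46.68
  sum: 22.43 + 46.68 → r_corr = 69.11 μm/a
ISO 9224: D(t) = r_corr · t^b with b = 0.523 (carbon steel, B1)
  D(8) = 69.11 × 8^0.523 = 69.11 × 2.967 = 205.1 μm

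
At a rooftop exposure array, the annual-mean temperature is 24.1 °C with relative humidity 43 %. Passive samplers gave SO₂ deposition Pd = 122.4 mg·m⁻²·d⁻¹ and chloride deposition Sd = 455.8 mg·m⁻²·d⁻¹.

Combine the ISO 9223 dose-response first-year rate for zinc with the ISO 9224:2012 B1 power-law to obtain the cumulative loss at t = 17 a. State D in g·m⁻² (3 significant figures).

zinc: T>10 °C ⇒ hinge -0.071·(24.1−10) = -1.0011
  SO₂ term: 0.0129·122.4^0.44·exp(0.046·43-1.0011) = 0.2841
  Cl⁻ term: 0.0175·455.8^0.57·exp(0.008·43+0.085·24.1) = 6.275
  r_corr = 0.2841 + 6.275 = 6.559 μm/a
Power-law: D(17) = r_corr · 17^0.813
  D(17) = 6.559 × 17^0.813 = 6.559 × 10.01 = 65.64 μm
  Mass loss = 65.64 μm × 7.14 g/cm³ = 468.7 g·m⁻²

D(17) = 469 g·m⁻²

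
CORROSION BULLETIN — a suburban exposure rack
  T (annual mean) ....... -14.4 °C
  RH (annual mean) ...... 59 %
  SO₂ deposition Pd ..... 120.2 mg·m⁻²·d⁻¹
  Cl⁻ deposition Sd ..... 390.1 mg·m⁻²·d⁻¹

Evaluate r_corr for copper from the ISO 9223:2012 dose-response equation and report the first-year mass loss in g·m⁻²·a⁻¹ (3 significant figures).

copper: f(T) = +0.126·(T−10) [T≤10 °C] = -3.0744
  SO₂ term: 0.0053·120.2^0.26·exp(0.059·59-3.0744) = 0.02765
  Cl⁻ term: 0.01025·390.1^0.27·exp(0.036·59+0.049·-14.4) = 0.212
  sum: 0.02765 + 0.212 → r_corr = 0.2397 μm/a
Convert to mass loss: 0.2397 μm/a × 8.96 g/cm³ = 2.147 g·m⁻²·a⁻¹

r_corr = 2.15 g·m⁻²·a⁻¹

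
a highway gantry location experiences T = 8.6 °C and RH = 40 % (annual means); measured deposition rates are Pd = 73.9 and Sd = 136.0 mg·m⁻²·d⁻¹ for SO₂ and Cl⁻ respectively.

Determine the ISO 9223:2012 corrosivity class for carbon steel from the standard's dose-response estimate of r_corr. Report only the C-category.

carbon steel: T≤10 °C ⇒ hinge +0.150·(8.6−10) = -0.2100
  Pd branch = 1.77·Pd^0.52·e^(0.02·RH+f) = 29.92 μm/a
  Sd branch = 0.102·Sd^0.62·e^(0.033·RH+0.04·T) = 11.33 μm/a
  r_corr = 29.92 + 11.33 = 41.24 μm/a
ISO 9223 Table 2 (carbon steel): 25 < 41.2 ≤ 50 μm/a ⇒ C3

C3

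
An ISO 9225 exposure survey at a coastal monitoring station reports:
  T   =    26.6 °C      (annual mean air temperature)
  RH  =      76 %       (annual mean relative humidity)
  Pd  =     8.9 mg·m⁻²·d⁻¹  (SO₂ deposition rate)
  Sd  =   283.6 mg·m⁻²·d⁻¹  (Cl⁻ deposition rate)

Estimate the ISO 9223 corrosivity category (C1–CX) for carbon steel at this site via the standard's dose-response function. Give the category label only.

C5

carbon steel: T>10 °C ⇒ hinge -0.054·(26.6−10) = -0.8964
  Pd branch = 1.77·Pd^0.52·e^(0.02·RH+f) = 10.29 μm/a
  Sd branch = 0.102·Sd^0.62·e^(0.033·RH+0.04·T) = 120.4 μm/a
  r_corr = 10.29 + 120.4 = 130.7 μm/a
ISO 9223 Table 2 (carbon steel): 80 < 131 ≤ 200 μm/a ⇒ C5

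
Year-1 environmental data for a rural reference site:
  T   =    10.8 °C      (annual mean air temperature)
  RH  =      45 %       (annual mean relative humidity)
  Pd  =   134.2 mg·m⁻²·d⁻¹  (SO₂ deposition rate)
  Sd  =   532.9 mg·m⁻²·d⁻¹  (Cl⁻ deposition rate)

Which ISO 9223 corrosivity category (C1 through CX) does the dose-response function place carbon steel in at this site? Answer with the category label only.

carbon steel: T>10 °C ⇒ hinge -0.054·(10.8−10) = -0.0432
  SO₂ term: 1.77·134.2^0.52·exp(0.02·45-0.0432) = 53.27
  Cl⁻ term: 0.102·532.9^0.62·exp(0.033·45+0.04·10.8) = 34.01
  sum: 53.27 + 34.01 → r_corr = 87.29 μm/a
87.3 μm/a falls in (80, 200] for carbon steel → category C5

C5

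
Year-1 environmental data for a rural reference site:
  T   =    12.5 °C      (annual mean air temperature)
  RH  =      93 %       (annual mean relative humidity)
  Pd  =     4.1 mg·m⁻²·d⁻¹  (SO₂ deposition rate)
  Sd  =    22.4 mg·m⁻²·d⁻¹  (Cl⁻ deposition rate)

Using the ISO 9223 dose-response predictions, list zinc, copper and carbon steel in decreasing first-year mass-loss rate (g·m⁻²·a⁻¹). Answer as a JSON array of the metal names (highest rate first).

["carbon steel", "copper", "zinc"]

zinc: T>10 °C ⇒ hinge -0.071·(12.5−10) = -0.1775
  SO₂ term: 0.0129·4.1^0.44·exp(0.046·93-0.1775) = 1.449
  Cl⁻ term: 0.0175·22.4^0.57·exp(0.008·93+0.085·12.5) = 0.6269
  r_corr = 1.449 + 0.6269 = 2.076 μm/a
  mass loss = 2.076 μm/a × 7.14 g/cm³ = 14.82 g·m⁻²·a⁻¹
copper: f(T) = -0.080·(T−10) [T>10 °C] = -0.2000
  SO₂ term: 0.0053·4.1^0.26·exp(0.059·93-0.2000) = 1.513
  Cl⁻ term: 0.01025·22.4^0.27·exp(0.036·93+0.049·12.5) = 1.245
  sum: 1.513 + 1.245 → r_corr = 2.758 μm/a
  mass loss = 2.758 μm/a × 8.96 g/cm³ = 24.71 g·m⁻²·a⁻¹
carbon steel: f(T) = -0.054·(T−10) [T>10 °C] = -0.1350
  SO₂ term: 1.77·4.1^0.52·exp(0.02·93-0.1350) = 20.69
  Cl⁻ term: 0.102·22.4^0.62·exp(0.033·93+0.04·12.5) = 24.87
  r_corr = 20.69 + 24.87 = 45.57 μm/a
  mass loss = 45.57 μm/a × 7.85 g/cm³ = 357.7 g·m⁻²·a⁻¹
Ordering by g·m⁻²·a⁻¹: carbon steel (358) > copper (24.7) > zinc (14.8)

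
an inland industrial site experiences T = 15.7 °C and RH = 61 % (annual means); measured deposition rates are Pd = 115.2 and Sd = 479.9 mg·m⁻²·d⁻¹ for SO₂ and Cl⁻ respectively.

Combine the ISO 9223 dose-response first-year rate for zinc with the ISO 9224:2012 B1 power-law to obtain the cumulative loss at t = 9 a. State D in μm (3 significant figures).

zinc: temperature factor f = -0.071·(5.7) = -0.4047
  sulphur-dioxide contribution → 1.149 μm/a
  chloride contribution → 3.654 μm/a
  total first-year rate 4.804 μm/a
ISO 9224: D(t) = r_corr · t^b with b = 0.813 (zinc, B1)
  D(9) = 4.804 × 9^0.813 = 4.804 × 5.968 = 28.67 μm

D(9) = 28.7 μm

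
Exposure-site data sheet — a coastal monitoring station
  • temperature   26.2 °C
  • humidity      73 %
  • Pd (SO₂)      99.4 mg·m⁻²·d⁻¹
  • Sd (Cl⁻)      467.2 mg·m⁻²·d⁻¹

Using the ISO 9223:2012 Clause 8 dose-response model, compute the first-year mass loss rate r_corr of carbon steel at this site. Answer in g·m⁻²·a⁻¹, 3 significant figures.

r_corr = 1.42e+03 g·m⁻²·a⁻¹

carbon steel: T>10 °C ⇒ hinge -0.054·(26.2−10) = -0.8748
  Pd branch = 1.77·Pd^0.52·e^(0.02·RH+f) = 34.73 μm/a
  Sd branch = 0.102·Sd^0.62·e^(0.033·RH+0.04·T) = 146.2 μm/a
  sum: 34.73 + 146.2 → r_corr = 181 μm/a
Convert to mass loss: 181 μm/a × 7.85 g/cm³ = 1421 g·m⁻²·a⁻¹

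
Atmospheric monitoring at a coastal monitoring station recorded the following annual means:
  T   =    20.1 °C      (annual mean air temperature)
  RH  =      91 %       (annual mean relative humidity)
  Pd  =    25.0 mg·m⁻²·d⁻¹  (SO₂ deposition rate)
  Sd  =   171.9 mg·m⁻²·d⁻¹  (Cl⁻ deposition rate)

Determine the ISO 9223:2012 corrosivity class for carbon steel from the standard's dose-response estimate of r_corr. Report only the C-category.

C5

carbon steel: T>10 °C ⇒ hinge -0.054·(20.1−10) = -0.5454
  Pd branch = 1.77·Pd^0.52·e^(0.02·RH+f) = 33.76 μm/a
  Sd branch = 0.102·Sd^0.62·e^(0.033·RH+0.04·T) = 111.6 μm/a
  r_corr = 33.76 + 111.6 = 145.4 μm/a
145 μm/a falls in (80, 200] for carbon steel → category C5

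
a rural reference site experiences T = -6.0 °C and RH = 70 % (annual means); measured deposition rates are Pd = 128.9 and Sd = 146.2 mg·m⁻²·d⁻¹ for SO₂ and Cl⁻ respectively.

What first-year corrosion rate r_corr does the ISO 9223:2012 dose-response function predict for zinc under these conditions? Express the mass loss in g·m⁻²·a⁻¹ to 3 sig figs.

zinc: f(T) = +0.038·(T−10) [T≤10 °C] = -0.6080
  Pd branch = 0.0129·Pd^0.44·e^(0.046·RH+f) = 1.491 μm/a
  Cl⁻ term: 0.0175·146.2^0.57·exp(0.008·70+0.085·-6.0) = 0.3153
  r_corr = 1.491 + 0.3153 = 1.806 μm/a
Convert to mass loss: 1.806 μm/a × 7.14 g/cm³ = 12.9 g·m⁻²·a⁻¹

r_corr = 12.9 g·m⁻²·a⁻¹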